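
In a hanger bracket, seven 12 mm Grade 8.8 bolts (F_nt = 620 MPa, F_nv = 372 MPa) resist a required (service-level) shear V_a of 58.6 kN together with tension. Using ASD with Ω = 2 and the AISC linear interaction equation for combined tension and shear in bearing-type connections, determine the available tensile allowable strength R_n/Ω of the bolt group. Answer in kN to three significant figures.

A_b = π·12²/4 = 113.1 mm²; f_rv = 58.6 × 1000 / (7 × 113.1) = 74.02 MPa.
F'_nt = 1.3 F_nt − (Ω F_nt / F_nv) f_rv = 1.3·620 − (2·620/372)·74.02 = 559.3 MPa, capped at F_nt → F'_nt = 559.3 MPa.
R_n = F'_nt · A_b · n = 559.3 × 113.1 × 7 / 1000 = 442.8 kN.
Allowable strength R_n/Ω = 442.8 / 2 = 221 kN.

221 kN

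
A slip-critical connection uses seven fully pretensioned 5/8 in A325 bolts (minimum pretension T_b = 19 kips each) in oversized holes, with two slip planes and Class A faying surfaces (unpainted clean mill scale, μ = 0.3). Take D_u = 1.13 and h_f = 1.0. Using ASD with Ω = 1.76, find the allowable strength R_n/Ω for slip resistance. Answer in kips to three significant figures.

R_n = μ · D_u · h_f · T_b · n_s · n_b = 0.3 × 1.13 × 1.0 × 19 × 2 × 7 = 90.17 kips.
Allowable strength R_n/Ω = 90.17 / 1.76 = 51.2 kips.

51.2 kips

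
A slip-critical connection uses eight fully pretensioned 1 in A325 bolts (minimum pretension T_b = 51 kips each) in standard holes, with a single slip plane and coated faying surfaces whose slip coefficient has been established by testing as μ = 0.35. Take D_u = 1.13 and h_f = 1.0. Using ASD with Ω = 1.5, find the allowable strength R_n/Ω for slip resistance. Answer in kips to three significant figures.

108 kips

R_n = μ · D_u · h_f · T_b · n_s · n_b = 0.35 × 1.13 × 1.0 × 51 × 1 × 8 = 161.4 kips.
Allowable strength R_n/Ω = 161.4 / 1.5 = 108 kips.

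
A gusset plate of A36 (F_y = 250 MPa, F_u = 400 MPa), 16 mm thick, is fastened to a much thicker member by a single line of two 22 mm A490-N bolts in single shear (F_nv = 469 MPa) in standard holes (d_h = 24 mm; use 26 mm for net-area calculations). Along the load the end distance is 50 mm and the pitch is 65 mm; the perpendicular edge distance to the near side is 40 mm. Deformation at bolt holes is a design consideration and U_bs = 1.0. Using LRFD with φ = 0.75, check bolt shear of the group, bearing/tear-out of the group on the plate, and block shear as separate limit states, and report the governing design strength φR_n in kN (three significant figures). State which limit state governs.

267 kN (bolt shear governs)

Bolt shear: A_b = π·22²/4 = 380.1 mm²; R_n = 469 × 380.1 × 2 × 1 / 1000 = 356.6 kN → 0.75 × 356.6 = 267 kN.
Bearing: edge l_c = 38, r_n = 291.8 kN; interior l_c = 41, r_n = 314.9 kN; R_n = 291.8 + 1·314.9 = 606.7 kN → 455 kN.
Block shear: A_gv = 1840, A_nv = 1216, A_nt = 432 mm²; R_n = min(0.6F_uA_nv, 0.6F_yA_gv) + U_bs·F_u·A_nt = 448.8 kN → 337 kN.
Bolt shear governs: 267 kN.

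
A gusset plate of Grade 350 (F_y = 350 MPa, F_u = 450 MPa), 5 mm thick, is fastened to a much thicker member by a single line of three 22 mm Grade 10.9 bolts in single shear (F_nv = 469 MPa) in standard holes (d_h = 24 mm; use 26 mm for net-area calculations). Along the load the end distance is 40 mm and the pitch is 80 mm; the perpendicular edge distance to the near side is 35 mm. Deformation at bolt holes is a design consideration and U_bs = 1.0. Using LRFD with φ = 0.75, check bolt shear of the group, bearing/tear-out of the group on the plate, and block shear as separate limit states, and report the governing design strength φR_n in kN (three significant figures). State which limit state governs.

174 kN (block shear governs)

Bolt shear: A_b = π·22²/4 = 380.1 mm²; R_n = 469 × 380.1 × 3 × 1 / 1000 = 534.8 kN → 0.75 × 534.8 = 401 kN.
Bearing: edge l_c = 28, r_n = 75.6 kN; interior l_c = 56, r_n = 118.8 kN; R_n = 75.6 + 2·118.8 = 313.2 kN → 235 kN.
Block shear: A_gv = 1000, A_nv = 675, A_nt = 110 mm²; R_n = min(0.6F_uA_nv, 0.6F_yA_gv) + U_bs·F_u·A_nt = 231.8 kN → 174 kN.
Block shear governs: 174 kN.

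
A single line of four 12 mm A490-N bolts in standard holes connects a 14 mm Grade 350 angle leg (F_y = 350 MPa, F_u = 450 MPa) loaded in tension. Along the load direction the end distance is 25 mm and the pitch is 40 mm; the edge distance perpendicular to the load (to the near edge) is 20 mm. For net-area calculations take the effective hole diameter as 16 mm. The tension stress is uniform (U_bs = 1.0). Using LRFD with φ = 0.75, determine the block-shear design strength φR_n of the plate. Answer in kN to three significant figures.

Shear plane L_v = 25 + 3·40 = 145 mm; A_gv = 145 × 14 = 2030 mm².
A_nv = (145 − 3.5·16) × 14 = 1246 mm².
A_nt = (20 − 0.5·16) × 14 = 168 mm².
0.6 F_u A_nv = 336.4 kN; 0.6 F_y A_gv = 426.3 kN → shear rupture governs the shear term.
R_n = 336.4 + 1.0 × 450 × 168 / 1000 = 412 kN.
Design strength φR_n = 0.75 × 412 = 309 kN.

309 kN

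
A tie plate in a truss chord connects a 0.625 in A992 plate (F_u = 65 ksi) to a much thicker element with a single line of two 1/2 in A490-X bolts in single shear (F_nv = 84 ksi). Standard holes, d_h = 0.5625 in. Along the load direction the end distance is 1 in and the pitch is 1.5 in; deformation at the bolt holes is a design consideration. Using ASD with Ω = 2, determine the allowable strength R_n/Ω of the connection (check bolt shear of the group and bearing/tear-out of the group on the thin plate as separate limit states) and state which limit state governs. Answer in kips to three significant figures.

16.5 kips (bolt shear governs)

Bolt shear: A_b = π·0.5²/4 = 0.1963 in²; R_n = 84 × 0.1963 × 2 × 1 = 32.99 kips → 32.99 / 2 = 16.5 kips.
Bearing (1.2 l_c t F_u ≤ 2.4 d t F_u): upper limit = 2.4·0.5·0.625·65 = 48.75 kips.
  Edge l_c = 1 − 0.5625/2 = 0.7188 → r_n = 35.04 kips; interior l_c = 1.5 − 0.5625 = 0.9375 → r_n = 45.7 kips.
  R_n,bearing = 1·35.04 + 1·45.7 = 80.74 kips → 80.74 / 2 = 40.4 kips.
Bolt shear governs: 16.5 kips.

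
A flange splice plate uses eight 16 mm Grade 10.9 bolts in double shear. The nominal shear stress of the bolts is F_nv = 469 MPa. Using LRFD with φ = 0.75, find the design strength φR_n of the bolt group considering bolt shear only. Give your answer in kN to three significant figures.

A_b = π × 16² / 4 = 201.1 mm².
R_n = F_nv · A_b · n · n_s = 469 × 201.1 × 8 × 2 / 1000 = 1509 kN.
Design strength φR_n = 0.75 × 1509 = 1130 kN.

1130 kN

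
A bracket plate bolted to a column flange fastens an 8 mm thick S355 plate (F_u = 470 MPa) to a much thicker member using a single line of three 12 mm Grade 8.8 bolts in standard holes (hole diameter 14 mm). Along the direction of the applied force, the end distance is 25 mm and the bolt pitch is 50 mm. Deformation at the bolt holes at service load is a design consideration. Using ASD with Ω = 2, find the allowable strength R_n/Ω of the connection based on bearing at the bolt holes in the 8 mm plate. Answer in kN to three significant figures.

149 kN

Per bolt r_n = 1.2 l_c t F_u ≤ 2.4 d t F_u; upper limit = 2.4 × 12 × 8 × 470 / 1000 = 108.3 kN.
Edge bolt: l_c = 25 − 14/2 = 18 mm → 1.2 × 18 × 8 × 470 / 1000 = 81.22 → r_n = 81.22 kN.
Interior bolts: l_c = 50 − 14 = 36 mm → 1.2 × 36 × 8 × 470 / 1000 = 162.4 → r_n = 108.3 kN.
R_n = 1 × 81.22 + 2 × 108.3 = 297.8 kN.
Allowable strength R_n/Ω = 297.8 / 2 = 149 kN.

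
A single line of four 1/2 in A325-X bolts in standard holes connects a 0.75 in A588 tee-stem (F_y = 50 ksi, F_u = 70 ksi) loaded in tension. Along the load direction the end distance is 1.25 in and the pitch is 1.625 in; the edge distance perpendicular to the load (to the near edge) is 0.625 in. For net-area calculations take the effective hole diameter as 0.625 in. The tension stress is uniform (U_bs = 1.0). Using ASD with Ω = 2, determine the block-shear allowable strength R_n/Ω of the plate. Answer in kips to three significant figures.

70.2 kips

Shear plane L_v = 1.25 + 3·1.625 = 6.125 in; A_gv = 6.125 × 0.75 = 4.594 in².
A_nv = (6.125 − 3.5·0.625) × 0.75 = 2.953 in².
A_nt = (0.625 − 0.5·0.625) × 0.75 = 0.2344 in².
0.6 F_u A_nv = 124 kips; 0.6 F_y A_gv = 137.8 kips → shear rupture governs the shear term.
R_n = 124 + 1.0 × 70 × 0.2344 = 140.4 kips.
Allowable strength R_n/Ω = 140.4 / 2 = 70.2 kips.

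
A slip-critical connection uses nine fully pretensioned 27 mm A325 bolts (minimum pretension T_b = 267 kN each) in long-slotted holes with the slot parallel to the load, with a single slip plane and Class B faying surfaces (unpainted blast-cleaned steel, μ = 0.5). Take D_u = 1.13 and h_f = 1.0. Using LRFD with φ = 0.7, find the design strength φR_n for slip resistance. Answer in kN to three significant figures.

R_n = μ · D_u · h_f · T_b · n_s · n_b = 0.5 × 1.13 × 1.0 × 267 × 1 × 9 = 1358 kN.
Design strength φR_n = 0.7 × 1358 = 950 kN.

950 kN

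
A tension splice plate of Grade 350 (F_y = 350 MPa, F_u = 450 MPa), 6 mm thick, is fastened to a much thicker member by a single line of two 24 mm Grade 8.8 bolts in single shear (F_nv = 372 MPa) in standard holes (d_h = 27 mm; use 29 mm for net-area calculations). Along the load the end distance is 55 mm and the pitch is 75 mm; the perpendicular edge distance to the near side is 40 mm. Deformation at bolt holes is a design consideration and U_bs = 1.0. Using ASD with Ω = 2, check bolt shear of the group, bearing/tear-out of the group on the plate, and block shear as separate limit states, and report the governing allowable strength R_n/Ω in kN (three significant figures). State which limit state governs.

104 kN (block shear governs)

Bolt shear: A_b = π·24²/4 = 452.4 mm²; R_n = 372 × 452.4 × 2 × 1 / 1000 = 336.6 kN → 336.6 / 2 = 168 kN.
Bearing: edge l_c = 41.5, r_n = 134.5 kN; interior l_c = 48, r_n = 155.5 kN; R_n = 134.5 + 1·155.5 = 290 kN → 145 kN.
Block shear: A_gv = 780, A_nv = 519, A_nt = 153 mm²; R_n = min(0.6F_uA_nv, 0.6F_yA_gv) + U_bs·F_u·A_nt = 209 kN → 104 kN.
Block shear governs: 104 kN.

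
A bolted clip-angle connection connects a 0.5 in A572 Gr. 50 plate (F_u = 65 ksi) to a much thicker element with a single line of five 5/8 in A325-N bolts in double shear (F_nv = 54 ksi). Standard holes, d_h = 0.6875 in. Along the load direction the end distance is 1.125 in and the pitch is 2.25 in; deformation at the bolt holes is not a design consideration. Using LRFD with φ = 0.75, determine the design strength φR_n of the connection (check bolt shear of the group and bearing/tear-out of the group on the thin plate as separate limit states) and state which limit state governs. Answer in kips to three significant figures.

Bolt shear: A_b = π·0.625²/4 = 0.3068 in²; R_n = 54 × 0.3068 × 5 × 2 = 165.7 kips → 0.75 × 165.7 = 124 kips.
Bearing (1.5 l_c t F_u ≤ 3.0 d t F_u): upper limit = 3.0·0.625·0.5·65 = 60.94 kips.
  Edge l_c = 1.125 − 0.6875/2 = 0.7812 → r_n = 38.09 kips; interior l_c = 2.25 − 0.6875 = 1.562 → r_n = 60.94 kips.
  R_n,bearing = 1·38.09 + 4·60.94 = 281.8 kips → 0.75 × 281.8 = 211 kips.
Bolt shear governs: 124 kips.

124 kips (bolt shear governs)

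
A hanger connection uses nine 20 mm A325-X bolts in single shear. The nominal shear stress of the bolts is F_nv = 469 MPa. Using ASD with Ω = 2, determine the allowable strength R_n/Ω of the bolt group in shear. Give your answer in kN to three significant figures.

A_b = π × 20² / 4 = 314.2 mm².
R_n = F_nv · A_b · n · n_s = 469 × 314.2 × 9 × 1 / 1000 = 1326 kN.
Allowable strength R_n/Ω = 1326 / 2 = 663 kN.

663 kN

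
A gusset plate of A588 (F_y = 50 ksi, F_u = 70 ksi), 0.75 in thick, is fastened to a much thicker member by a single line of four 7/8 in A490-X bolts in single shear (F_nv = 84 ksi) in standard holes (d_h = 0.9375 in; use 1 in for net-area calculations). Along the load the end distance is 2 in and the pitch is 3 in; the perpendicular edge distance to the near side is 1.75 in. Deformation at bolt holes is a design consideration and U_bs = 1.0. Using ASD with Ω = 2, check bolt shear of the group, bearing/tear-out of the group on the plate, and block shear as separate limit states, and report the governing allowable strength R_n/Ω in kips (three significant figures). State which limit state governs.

Bolt shear: A_b = π·0.875²/4 = 0.6013 in²; R_n = 84 × 0.6013 × 4 × 1 = 202 kips → 202 / 2 = 101 kips.
Bearing: edge l_c = 1.531, r_n = 96.47 kips; interior l_c = 2.062, r_n = 110.3 kips; R_n = 96.47 + 3·110.3 = 427.2 kips → 214 kips.
Block shear: A_gv = 8.25, A_nv = 5.625, A_nt = 0.9375 in²; R_n = min(0.6F_uA_nv, 0.6F_yA_gv) + U_bs·F_u·A_nt = 301.9 kips → 151 kips.
Bolt shear governs: 101 kips.

101 kips (bolt shear governs)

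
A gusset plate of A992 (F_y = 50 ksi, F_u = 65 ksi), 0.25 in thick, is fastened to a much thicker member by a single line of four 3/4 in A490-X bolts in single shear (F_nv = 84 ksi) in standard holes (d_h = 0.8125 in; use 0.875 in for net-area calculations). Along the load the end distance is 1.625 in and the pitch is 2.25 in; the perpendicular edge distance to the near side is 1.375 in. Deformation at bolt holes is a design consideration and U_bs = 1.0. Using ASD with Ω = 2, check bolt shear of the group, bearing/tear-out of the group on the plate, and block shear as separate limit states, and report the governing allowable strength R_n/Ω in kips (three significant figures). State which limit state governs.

Bolt shear: A_b = π·0.75²/4 = 0.4418 in²; R_n = 84 × 0.4418 × 4 × 1 = 148.4 kips → 148.4 / 2 = 74.2 kips.
Bearing: edge l_c = 1.219, r_n = 23.77 kips; interior l_c = 1.438, r_n = 28.03 kips; R_n = 23.77 + 3·28.03 = 107.9 kips → 53.9 kips.
Block shear: A_gv = 2.094, A_nv = 1.328, A_nt = 0.2344 in²; R_n = min(0.6F_uA_nv, 0.6F_yA_gv) + U_bs·F_u·A_nt = 67.03 kips → 33.5 kips.
Block shear governs: 33.5 kips.

33.5 kips (block shear governs)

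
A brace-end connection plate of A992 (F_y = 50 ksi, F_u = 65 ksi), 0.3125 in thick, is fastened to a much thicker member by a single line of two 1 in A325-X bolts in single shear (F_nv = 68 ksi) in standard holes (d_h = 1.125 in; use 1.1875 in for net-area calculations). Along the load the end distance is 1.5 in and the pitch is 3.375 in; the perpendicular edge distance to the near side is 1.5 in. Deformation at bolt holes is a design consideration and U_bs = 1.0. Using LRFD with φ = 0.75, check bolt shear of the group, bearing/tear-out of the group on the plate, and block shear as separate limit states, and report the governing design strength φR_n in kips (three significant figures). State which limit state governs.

Bolt shear: A_b = π·1²/4 = 0.7854 in²; R_n = 68 × 0.7854 × 2 × 1 = 106.8 kips → 0.75 × 106.8 = 80.1 kips.
Bearing: edge l_c = 0.9375, r_n = 22.85 kips; interior l_c = 2.25, r_n = 48.75 kips; R_n = 22.85 + 1·48.75 = 71.6 kips → 53.7 kips.
Block shear: A_gv = 1.523, A_nv = 0.9668, A_nt = 0.2832 in²; R_n = min(0.6F_uA_nv, 0.6F_yA_gv) + U_bs·F_u·A_nt = 56.11 kips → 42.1 kips.
Block shear governs: 42.1 kips.

42.1 kips (block shear governs)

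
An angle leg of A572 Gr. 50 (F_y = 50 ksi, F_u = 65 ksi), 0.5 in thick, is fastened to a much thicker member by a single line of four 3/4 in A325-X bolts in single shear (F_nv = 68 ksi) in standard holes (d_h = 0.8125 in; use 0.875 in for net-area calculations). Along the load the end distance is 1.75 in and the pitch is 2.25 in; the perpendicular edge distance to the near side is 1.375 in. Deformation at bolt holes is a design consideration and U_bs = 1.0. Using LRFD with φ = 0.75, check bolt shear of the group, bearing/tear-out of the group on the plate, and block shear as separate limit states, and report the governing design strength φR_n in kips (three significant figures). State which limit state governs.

90.1 kips (bolt shear governs)

Bolt shear: A_b = π·0.75²/4 = 0.4418 in²; R_n = 68 × 0.4418 × 4 × 1 = 120.2 kips → 0.75 × 120.2 = 90.1 kips.
Bearing: edge l_c = 1.344, r_n = 52.41 kips; interior l_c = 1.438, r_n = 56.06 kips; R_n = 52.41 + 3·56.06 = 220.6 kips → 165 kips.
Block shear: A_gv = 4.25, A_nv = 2.719, A_nt = 0.4688 in²; R_n = min(0.6F_uA_nv, 0.6F_yA_gv) + U_bs·F_u·A_nt = 136.5 kips → 102 kips.
Bolt shear governs: 90.1 kips.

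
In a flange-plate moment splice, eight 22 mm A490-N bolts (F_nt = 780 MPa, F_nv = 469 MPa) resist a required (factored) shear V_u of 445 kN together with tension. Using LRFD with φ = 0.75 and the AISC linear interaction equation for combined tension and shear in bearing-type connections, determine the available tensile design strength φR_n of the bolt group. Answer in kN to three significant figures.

A_b = π·22²/4 = 380.1 mm²; f_rv = 445 × 1000 / (8 × 380.1) = 146.3 MPa.
F'_nt = 1.3 F_nt − (F_nt / φF_nv) f_rv = 1.3·780 − (780/(0.75·469))·146.3 = 689.5 MPa, capped at F_nt → F'_nt = 689.5 MPa.
R_n = F'_nt · A_b · n = 689.5 × 380.1 × 8 / 1000 = 2097 kN.
Design strength φR_n = 0.75 × 2097 = 1570 kN.

1570 kN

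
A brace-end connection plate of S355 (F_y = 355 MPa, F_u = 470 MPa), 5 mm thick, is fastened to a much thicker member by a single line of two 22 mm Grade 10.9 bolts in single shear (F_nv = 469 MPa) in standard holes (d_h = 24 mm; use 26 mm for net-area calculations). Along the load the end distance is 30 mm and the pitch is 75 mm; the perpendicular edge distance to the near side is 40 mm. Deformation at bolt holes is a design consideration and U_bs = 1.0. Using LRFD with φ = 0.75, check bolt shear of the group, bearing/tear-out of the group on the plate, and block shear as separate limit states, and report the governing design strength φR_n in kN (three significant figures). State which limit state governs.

117 kN (block shear governs)

Bolt shear: A_b = π·22²/4 = 380.1 mm²; R_n = 469 × 380.1 × 2 × 1 / 1000 = 356.6 kN → 0.75 × 356.6 = 267 kN.
Bearing: edge l_c = 18, r_n = 50.76 kN; interior l_c = 51, r_n = 124.1 kN; R_n = 50.76 + 1·124.1 = 174.8 kN → 131 kN.
Block shear: A_gv = 525, A_nv = 330, A_nt = 135 mm²; R_n = min(0.6F_uA_nv, 0.6F_yA_gv) + U_bs·F_u·A_nt = 156.5 kN → 117 kN.
Block shear governs: 117 kN.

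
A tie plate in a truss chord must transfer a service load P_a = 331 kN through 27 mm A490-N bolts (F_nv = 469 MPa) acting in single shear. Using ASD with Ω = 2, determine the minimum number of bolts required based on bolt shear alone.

A_b = π·27²/4 = 572.6 mm².
Per-bolt allowable strength R_n/Ω = 469 × 572.6 × 1 / 1000 / 2 = 134.3 kN.
n ≥ 331 / 134.3 = 2.465 → use 3 bolts.

3 bolts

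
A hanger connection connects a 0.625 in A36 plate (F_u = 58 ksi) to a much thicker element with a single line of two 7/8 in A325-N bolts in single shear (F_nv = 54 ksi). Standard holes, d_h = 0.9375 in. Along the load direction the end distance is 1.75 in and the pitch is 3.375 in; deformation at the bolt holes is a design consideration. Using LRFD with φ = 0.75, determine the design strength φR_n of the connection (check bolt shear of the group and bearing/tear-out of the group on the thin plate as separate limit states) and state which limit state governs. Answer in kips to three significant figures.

Bolt shear: A_b = π·0.875²/4 = 0.6013 in²; R_n = 54 × 0.6013 × 2 × 1 = 64.94 kips → 0.75 × 64.94 = 48.7 kips.
Bearing (1.2 l_c t F_u ≤ 2.4 d t F_u): upper limit = 2.4·0.875·0.625·58 = 76.12 kips.
  Edge l_c = 1.75 − 0.9375/2 = 1.281 → r_n = 55.73 kips; interior l_c = 3.375 − 0.9375 = 2.438 → r_n = 76.12 kips.
  R_n,bearing = 1·55.73 + 1·76.12 = 131.9 kips → 0.75 × 131.9 = 98.9 kips.
Bolt shear governs: 48.7 kips.

48.7 kips (bolt shear governs)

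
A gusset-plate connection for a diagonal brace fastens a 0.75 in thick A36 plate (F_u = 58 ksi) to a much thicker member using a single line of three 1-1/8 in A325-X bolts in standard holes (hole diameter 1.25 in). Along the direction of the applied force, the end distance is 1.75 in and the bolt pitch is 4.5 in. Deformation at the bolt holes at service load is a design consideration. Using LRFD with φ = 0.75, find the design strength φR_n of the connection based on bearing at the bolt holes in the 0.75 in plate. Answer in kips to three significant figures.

220 kips

Per bolt r_n = 1.2 l_c t F_u ≤ 2.4 d t F_u; upper limit = 2.4 × 1.125 × 0.75 × 58 = 117.4 kips.
Edge bolt: l_c = 1.75 − 1.25/2 = 1.125 in → 1.2 × 1.125 × 0.75 × 58 = 58.72 → r_n = 58.72 kips.
Interior bolts: l_c = 4.5 − 1.25 = 3.25 in → 1.2 × 3.25 × 0.75 × 58 = 169.6 → r_n = 117.4 kips.
R_n = 1 × 58.72 + 2 × 117.4 = 293.6 kips.
Design strength φR_n = 0.75 × 293.6 = 220 kips.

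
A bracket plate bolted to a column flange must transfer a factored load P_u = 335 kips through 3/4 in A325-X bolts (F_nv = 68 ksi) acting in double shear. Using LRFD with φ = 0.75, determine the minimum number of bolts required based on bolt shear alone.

A_b = π·0.75²/4 = 0.4418 in².
Per-bolt design strength φR_n = 0.75 × 68 × 0.4418 × 2 = 45.06 kips.
n ≥ 335 / 45.06 = 7.434 → use 8 bolts.

8 bolts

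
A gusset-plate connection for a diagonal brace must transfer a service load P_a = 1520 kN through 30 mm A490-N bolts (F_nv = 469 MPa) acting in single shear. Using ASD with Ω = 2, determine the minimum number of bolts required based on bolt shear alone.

A_b = π·30²/4 = 706.9 mm².
Per-bolt allowable strength R_n/Ω = 469 × 706.9 × 1 / 1000 / 2 = 165.8 kN.
n ≥ 1520 / 165.8 = 9.17 → use 10 bolts.

10 bolts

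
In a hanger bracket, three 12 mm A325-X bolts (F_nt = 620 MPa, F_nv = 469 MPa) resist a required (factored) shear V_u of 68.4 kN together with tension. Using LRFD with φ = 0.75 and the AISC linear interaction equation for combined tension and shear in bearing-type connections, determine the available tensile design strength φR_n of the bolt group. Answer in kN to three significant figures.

115 kN

A_b = π·12²/4 = 113.1 mm²; f_rv = 68.4 × 1000 / (3 × 113.1) = 201.6 MPa.
F'_nt = 1.3 F_nt − (F_nt / φF_nv) f_rv = 1.3·620 − (620/(0.75·469))·201.6 = 450.7 MPa, capped at F_nt → F'_nt = 450.7 MPa.
R_n = F'_nt · A_b · n = 450.7 × 113.1 × 3 / 1000 = 152.9 kN.
Design strength φR_n = 0.75 × 152.9 = 115 kN.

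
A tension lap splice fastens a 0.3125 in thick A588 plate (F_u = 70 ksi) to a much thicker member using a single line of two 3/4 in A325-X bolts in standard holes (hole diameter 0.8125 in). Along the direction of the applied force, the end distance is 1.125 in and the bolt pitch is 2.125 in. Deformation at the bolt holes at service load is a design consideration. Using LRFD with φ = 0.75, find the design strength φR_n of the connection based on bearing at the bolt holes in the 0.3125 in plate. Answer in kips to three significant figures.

40 kips

Per bolt r_n = 1.2 l_c t F_u ≤ 2.4 d t F_u; upper limit = 2.4 × 0.75 × 0.3125 × 70 = 39.38 kips.
Edge bolt: l_c = 1.125 − 0.8125/2 = 0.7188 in → 1.2 × 0.7188 × 0.3125 × 70 = 18.87 → r_n = 18.87 kips.
Interior bolts: l_c = 2.125 − 0.8125 = 1.312 in → 1.2 × 1.312 × 0.3125 × 70 = 34.45 → r_n = 34.45 kips.
R_n = 1 × 18.87 + 1 × 34.45 = 53.32 kips.
Design strength φR_n = 0.75 × 53.32 = 40 kips.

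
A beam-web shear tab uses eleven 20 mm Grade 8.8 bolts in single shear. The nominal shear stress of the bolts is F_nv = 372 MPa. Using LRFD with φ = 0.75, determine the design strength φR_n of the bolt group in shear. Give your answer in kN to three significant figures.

964 kN

A_b = π × 20² / 4 = 314.2 mm².
R_n = F_nv · A_b · n · n_s = 372 × 314.2 × 11 × 1 / 1000 = 1286 kN.
Design strength φR_n = 0.75 × 1286 = 964 kN.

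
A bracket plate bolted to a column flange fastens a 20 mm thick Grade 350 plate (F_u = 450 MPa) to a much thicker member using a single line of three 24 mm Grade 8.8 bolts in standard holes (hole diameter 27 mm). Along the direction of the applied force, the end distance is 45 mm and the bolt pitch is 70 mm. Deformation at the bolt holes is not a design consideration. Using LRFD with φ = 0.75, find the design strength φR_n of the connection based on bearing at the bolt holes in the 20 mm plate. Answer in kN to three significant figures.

1190 kN

Per bolt r_n = 1.5 l_c t F_u ≤ 3.0 d t F_u; upper limit = 3.0 × 24 × 20 × 450 / 1000 = 648 kN.
Edge bolt: l_c = 45 − 27/2 = 31.5 mm → 1.5 × 31.5 × 20 × 450 / 1000 = 425.2 → r_n = 425.2 kN.
Interior bolts: l_c = 70 − 27 = 43 mm → 1.5 × 43 × 20 × 450 / 1000 = 580.5 → r_n = 580.5 kN.
R_n = 1 × 425.2 + 2 × 580.5 = 1586 kN.
Design strength φR_n = 0.75 × 1586 = 1190 kN.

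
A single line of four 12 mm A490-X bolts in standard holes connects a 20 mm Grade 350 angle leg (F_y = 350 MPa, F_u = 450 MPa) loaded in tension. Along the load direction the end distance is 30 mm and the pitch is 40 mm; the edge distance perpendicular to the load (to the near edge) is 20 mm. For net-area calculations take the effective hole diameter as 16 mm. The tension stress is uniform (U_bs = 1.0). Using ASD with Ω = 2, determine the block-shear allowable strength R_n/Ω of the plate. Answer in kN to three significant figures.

Shear plane L_v = 30 + 3·40 = 150 mm; A_gv = 150 × 20 = 3000 mm².
A_nv = (150 − 3.5·16) × 20 = 1880 mm².
A_nt = (20 − 0.5·16) × 20 = 240 mm².
0.6 F_u A_nv = 507.6 kN; 0.6 F_y A_gv = 630 kN → shear rupture governs the shear term.
R_n = 507.6 + 1.0 × 450 × 240 / 1000 = 615.6 kN.
Allowable strength R_n/Ω = 615.6 / 2 = 308 kN.

308 kN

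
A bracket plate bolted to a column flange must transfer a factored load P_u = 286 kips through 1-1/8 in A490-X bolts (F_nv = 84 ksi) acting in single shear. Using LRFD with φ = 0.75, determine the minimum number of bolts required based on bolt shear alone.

5 bolts

A_b = π·1.125²/4 = 0.994 in².
Per-bolt design strength φR_n = 0.75 × 84 × 0.994 × 1 = 62.62 kips.
n ≥ 286 / 62.62 = 4.567 → use 5 bolts.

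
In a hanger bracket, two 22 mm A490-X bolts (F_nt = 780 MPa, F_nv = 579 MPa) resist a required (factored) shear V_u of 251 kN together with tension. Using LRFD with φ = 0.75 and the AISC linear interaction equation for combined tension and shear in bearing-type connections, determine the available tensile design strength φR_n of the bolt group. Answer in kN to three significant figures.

240 kN

A_b = π·22²/4 = 380.1 mm²; f_rv = 251 × 1000 / (2 × 380.1) = 330.1 MPa.
F'_nt = 1.3 F_nt − (F_nt / φF_nv) f_rv = 1.3·780 − (780/(0.75·579))·330.1 = 421 MPa, capped at F_nt → F'_nt = 421 MPa.
R_n = F'_nt · A_b · n = 421 × 380.1 × 2 / 1000 = 320.1 kN.
Design strength φR_n = 0.75 × 320.1 = 240 kN.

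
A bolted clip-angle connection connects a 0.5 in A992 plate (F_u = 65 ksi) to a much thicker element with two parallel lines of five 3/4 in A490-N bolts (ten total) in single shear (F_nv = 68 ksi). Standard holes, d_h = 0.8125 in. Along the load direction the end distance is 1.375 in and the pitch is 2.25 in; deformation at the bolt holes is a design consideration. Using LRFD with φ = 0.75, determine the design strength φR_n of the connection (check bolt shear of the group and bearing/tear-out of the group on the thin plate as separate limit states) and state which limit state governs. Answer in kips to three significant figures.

Bolt shear: A_b = π·0.75²/4 = 0.4418 in²; R_n = 68 × 0.4418 × 10 × 1 = 300.4 kips → 0.75 × 300.4 = 225 kips.
Bearing (1.2 l_c t F_u ≤ 2.4 d t F_u): upper limit = 2.4·0.75·0.5·65 = 58.5 kips.
  Edge l_c = 1.375 − 0.8125/2 = 0.9688 → r_n = 37.78 kips; interior l_c = 2.25 − 0.8125 = 1.438 → r_n = 56.06 kips.
  R_n,bearing = 2·37.78 + 8·56.06 = 524.1 kips → 0.75 × 524.1 = 393 kips.
Bolt shear governs: 225 kips.

225 kips (bolt shear governs)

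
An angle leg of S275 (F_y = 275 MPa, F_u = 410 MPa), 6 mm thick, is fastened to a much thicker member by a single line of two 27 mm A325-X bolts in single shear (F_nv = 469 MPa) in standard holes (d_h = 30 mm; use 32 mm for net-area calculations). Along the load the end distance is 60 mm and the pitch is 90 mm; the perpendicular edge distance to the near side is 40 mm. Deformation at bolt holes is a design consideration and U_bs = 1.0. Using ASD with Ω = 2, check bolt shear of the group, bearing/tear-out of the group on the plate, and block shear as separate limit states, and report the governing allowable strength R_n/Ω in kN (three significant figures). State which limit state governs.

104 kN (block shear governs)

Bolt shear: A_b = π·27²/4 = 572.6 mm²; R_n = 469 × 572.6 × 2 × 1 / 1000 = 537.1 kN → 537.1 / 2 = 269 kN.
Bearing: edge l_c = 45, r_n = 132.8 kN; interior l_c = 60, r_n = 159.4 kN; R_n = 132.8 + 1·159.4 = 292.2 kN → 146 kN.
Block shear: A_gv = 900, A_nv = 612, A_nt = 144 mm²; R_n = min(0.6F_uA_nv, 0.6F_yA_gv) + U_bs·F_u·A_nt = 207.5 kN → 104 kN.
Block shear governs: 104 kN.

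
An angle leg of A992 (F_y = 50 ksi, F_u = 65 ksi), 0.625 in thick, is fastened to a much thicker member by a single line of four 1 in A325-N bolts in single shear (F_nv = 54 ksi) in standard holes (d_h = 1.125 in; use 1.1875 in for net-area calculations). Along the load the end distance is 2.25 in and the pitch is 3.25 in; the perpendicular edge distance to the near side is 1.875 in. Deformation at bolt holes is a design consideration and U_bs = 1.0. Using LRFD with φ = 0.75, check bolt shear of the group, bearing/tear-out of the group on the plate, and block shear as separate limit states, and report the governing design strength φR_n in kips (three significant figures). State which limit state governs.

127 kips (bolt shear governs)

Bolt shear: A_b = π·1²/4 = 0.7854 in²; R_n = 54 × 0.7854 × 4 × 1 = 169.6 kips → 0.75 × 169.6 = 127 kips.
Bearing: edge l_c = 1.688, r_n = 82.27 kips; interior l_c = 2.125, r_n = 97.5 kips; R_n = 82.27 + 3·97.5 = 374.8 kips → 281 kips.
Block shear: A_gv = 7.5, A_nv = 4.902, A_nt = 0.8008 in²; R_n = min(0.6F_uA_nv, 0.6F_yA_gv) + U_bs·F_u·A_nt = 243.2 kips → 182 kips.
Bolt shear governs: 127 kips.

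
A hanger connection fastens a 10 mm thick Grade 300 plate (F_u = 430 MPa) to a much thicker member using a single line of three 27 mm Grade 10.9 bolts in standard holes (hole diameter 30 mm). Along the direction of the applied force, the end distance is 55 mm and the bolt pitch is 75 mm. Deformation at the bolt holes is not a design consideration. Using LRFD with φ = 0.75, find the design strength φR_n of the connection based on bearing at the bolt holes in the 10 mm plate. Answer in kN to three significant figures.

629 kN

Per bolt r_n = 1.5 l_c t F_u ≤ 3.0 d t F_u; upper limit = 3.0 × 27 × 10 × 430 / 1000 = 348.3 kN.
Edge bolt: l_c = 55 − 30/2 = 40 mm → 1.5 × 40 × 10 × 430 / 1000 = 258 → r_n = 258 kN.
Interior bolts: l_c = 75 − 30 = 45 mm → 1.5 × 45 × 10 × 430 / 1000 = 290.2 → r_n = 290.2 kN.
R_n = 1 × 258 + 2 × 290.2 = 838.5 kN.
Design strength φR_n = 0.75 × 838.5 = 629 kN.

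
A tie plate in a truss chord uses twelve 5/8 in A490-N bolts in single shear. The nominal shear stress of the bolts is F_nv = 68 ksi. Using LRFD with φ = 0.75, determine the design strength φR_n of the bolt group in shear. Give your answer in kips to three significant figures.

A_b = π × 0.625² / 4 = 0.3068 in².
R_n = F_nv · A_b · n · n_s = 68 × 0.3068 × 12 × 1 = 250.3 kips.
Design strength φR_n = 0.75 × 250.3 = 188 kips.

188 kips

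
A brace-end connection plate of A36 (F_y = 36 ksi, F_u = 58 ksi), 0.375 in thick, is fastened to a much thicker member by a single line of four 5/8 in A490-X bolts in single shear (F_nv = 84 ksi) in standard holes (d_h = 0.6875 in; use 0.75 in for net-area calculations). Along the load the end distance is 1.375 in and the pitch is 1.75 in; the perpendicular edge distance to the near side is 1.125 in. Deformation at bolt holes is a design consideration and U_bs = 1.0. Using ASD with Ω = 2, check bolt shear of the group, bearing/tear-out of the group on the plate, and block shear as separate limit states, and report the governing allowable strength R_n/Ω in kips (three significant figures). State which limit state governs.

Bolt shear: A_b = π·0.625²/4 = 0.3068 in²; R_n = 84 × 0.3068 × 4 × 1 = 103.1 kips → 103.1 / 2 = 51.5 kips.
Bearing: edge l_c = 1.031, r_n = 26.92 kips; interior l_c = 1.062, r_n = 27.73 kips; R_n = 26.92 + 3·27.73 = 110.1 kips → 55.1 kips.
Block shear: A_gv = 2.484, A_nv = 1.5, A_nt = 0.2812 in²; R_n = min(0.6F_uA_nv, 0.6F_yA_gv) + U_bs·F_u·A_nt = 68.51 kips → 34.3 kips.
Block shear governs: 34.3 kips.

34.3 kips (block shear governs)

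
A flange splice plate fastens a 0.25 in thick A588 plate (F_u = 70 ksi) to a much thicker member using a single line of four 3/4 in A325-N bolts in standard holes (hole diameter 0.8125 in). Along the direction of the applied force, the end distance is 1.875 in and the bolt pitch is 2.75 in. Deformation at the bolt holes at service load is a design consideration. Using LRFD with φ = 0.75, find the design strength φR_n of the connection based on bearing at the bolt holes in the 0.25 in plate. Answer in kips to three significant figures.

Per bolt r_n = 1.2 l_c t F_u ≤ 2.4 d t F_u; upper limit = 2.4 × 0.75 × 0.25 × 70 = 31.5 kips.
Edge bolt: l_c = 1.875 − 0.8125/2 = 1.469 in → 1.2 × 1.469 × 0.25 × 70 = 30.84 → r_n = 30.84 kips.
Interior bolts: l_c = 2.75 − 0.8125 = 1.938 in → 1.2 × 1.938 × 0.25 × 70 = 40.69 → r_n = 31.5 kips.
R_n = 1 × 30.84 + 3 × 31.5 = 125.3 kips.
Design strength φR_n = 0.75 × 125.3 = 94 kips.

94 kips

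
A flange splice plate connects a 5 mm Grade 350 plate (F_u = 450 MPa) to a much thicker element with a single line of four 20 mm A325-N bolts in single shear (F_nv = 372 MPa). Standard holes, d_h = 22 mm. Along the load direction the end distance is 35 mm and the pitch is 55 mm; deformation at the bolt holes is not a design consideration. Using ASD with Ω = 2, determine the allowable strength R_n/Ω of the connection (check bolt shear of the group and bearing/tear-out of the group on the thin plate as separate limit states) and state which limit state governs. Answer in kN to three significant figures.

208 kN (bearing governs)

Bolt shear: A_b = π·20²/4 = 314.2 mm²; R_n = 372 × 314.2 × 4 × 1 / 1000 = 467.5 kN → 467.5 / 2 = 234 kN.
Bearing (1.5 l_c t F_u ≤ 3.0 d t F_u): upper limit = 3.0·20·5·450 / 1000 = 135 kN.
  Edge l_c = 35 − 22/2 = 24 → r_n = 81 kN; interior l_c = 55 − 22 = 33 → r_n = 111.4 kN.
  R_n,bearing = 1·81 + 3·111.4 = 415.1 kN → 415.1 / 2 = 208 kN.
Bearing governs: 208 kN.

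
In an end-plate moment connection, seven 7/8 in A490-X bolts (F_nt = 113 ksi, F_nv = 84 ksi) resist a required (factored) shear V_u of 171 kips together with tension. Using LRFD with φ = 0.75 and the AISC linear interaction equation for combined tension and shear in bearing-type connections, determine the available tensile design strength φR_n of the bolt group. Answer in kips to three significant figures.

A_b = π·0.875²/4 = 0.6013 in²; f_rv = 171 / (7 × 0.6013) = 40.62 ksi.
F'_nt = 1.3 F_nt − (F_nt / φF_nv) f_rv = 1.3·113 − (113/(0.75·84))·40.62 = 74.03 ksi, capped at F_nt → F'_nt = 74.03 ksi.
R_n = F'_nt · A_b · n = 74.03 × 0.6013 × 7 = 311.6 kips.
Design strength φR_n = 0.75 × 311.6 = 234 kips.

234 kips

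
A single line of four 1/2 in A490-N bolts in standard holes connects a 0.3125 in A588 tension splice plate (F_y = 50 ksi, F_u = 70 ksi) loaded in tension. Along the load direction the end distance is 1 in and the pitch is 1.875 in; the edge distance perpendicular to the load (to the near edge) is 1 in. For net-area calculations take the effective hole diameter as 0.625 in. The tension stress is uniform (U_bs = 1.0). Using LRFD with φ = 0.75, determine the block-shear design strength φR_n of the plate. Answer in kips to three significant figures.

55 kips

Shear plane L_v = 1 + 3·1.875 = 6.625 in; A_gv = 6.625 × 0.3125 = 2.07 in².
A_nv = (6.625 − 3.5·0.625) × 0.3125 = 1.387 in².
A_nt = (1 − 0.5·0.625) × 0.3125 = 0.2148 in².
0.6 F_u A_nv = 58.24 kips; 0.6 F_y A_gv = 62.11 kips → shear rupture governs the shear term.
R_n = 58.24 + 1.0 × 70 × 0.2148 = 73.28 kips.
Design strength φR_n = 0.75 × 73.28 = 55 kips.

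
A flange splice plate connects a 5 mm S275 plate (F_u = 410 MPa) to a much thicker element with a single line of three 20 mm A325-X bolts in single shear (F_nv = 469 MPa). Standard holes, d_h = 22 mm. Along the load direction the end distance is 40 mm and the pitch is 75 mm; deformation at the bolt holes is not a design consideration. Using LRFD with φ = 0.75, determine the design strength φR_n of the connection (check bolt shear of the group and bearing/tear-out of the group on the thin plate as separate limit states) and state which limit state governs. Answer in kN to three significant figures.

251 kN (bearing governs)

Bolt shear: A_b = π·20²/4 = 314.2 mm²; R_n = 469 × 314.2 × 3 × 1 / 1000 = 442 kN → 0.75 × 442 = 332 kN.
Bearing (1.5 l_c t F_u ≤ 3.0 d t F_u): upper limit = 3.0·20·5·410 / 1000 = 123 kN.
  Edge l_c = 40 − 22/2 = 29 → r_n = 89.17 kN; interior l_c = 75 − 22 = 53 → r_n = 123 kN.
  R_n,bearing = 1·89.17 + 2·123 = 335.2 kN → 0.75 × 335.2 = 251 kN.
Bearing governs: 251 kN.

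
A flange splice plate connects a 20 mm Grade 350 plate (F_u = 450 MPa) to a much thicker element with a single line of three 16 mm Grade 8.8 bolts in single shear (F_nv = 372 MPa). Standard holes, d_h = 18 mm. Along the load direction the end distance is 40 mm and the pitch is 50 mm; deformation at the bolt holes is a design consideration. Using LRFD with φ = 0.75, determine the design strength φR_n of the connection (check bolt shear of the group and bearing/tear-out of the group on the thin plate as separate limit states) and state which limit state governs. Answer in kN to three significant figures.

Bolt shear: A_b = π·16²/4 = 201.1 mm²; R_n = 372 × 201.1 × 3 × 1 / 1000 = 224.4 kN → 0.75 × 224.4 = 168 kN.
Bearing (1.2 l_c t F_u ≤ 2.4 d t F_u): upper limit = 2.4·16·20·450 / 1000 = 345.6 kN.
  Edge l_c = 40 − 18/2 = 31 → r_n = 334.8 kN; interior l_c = 50 − 18 = 32 → r_n = 345.6 kN.
  R_n,bearing = 1·334.8 + 2·345.6 = 1026 kN → 0.75 × 1026 = 770 kN.
Bolt shear governs: 168 kN.

168 kN (bolt shear governs)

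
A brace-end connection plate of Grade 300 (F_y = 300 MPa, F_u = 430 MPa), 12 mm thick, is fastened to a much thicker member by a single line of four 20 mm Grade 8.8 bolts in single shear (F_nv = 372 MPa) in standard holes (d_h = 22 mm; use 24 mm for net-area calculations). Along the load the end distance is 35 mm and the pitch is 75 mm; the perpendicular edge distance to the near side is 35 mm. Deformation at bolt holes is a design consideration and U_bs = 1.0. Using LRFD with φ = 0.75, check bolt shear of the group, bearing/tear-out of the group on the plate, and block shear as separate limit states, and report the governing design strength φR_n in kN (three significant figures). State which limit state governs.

351 kN (bolt shear governs)

Bolt shear: A_b = π·20²/4 = 314.2 mm²; R_n = 372 × 314.2 × 4 × 1 / 1000 = 467.5 kN → 0.75 × 467.5 = 351 kN.
Bearing: edge l_c = 24, r_n = 148.6 kN; interior l_c = 53, r_n = 247.7 kN; R_n = 148.6 + 3·247.7 = 891.6 kN → 669 kN.
Block shear: A_gv = 3120, A_nv = 2112, A_nt = 276 mm²; R_n = min(0.6F_uA_nv, 0.6F_yA_gv) + U_bs·F_u·A_nt = 663.6 kN → 498 kN.
Bolt shear governs: 351 kN.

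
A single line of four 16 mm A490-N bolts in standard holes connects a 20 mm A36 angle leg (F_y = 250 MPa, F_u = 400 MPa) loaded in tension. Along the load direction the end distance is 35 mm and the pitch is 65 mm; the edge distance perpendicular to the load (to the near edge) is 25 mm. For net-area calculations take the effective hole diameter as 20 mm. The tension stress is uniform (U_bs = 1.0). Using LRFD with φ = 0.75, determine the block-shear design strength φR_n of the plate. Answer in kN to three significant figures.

608 kN

Shear plane L_v = 35 + 3·65 = 230 mm; A_gv = 230 × 20 = 4600 mm².
A_nv = (230 − 3.5·20) × 20 = 3200 mm².
A_nt = (25 − 0.5·20) × 20 = 300 mm².
0.6 F_u A_nv = 768 kN; 0.6 F_y A_gv = 690 kN → shear yielding governs the shear term.
R_n = 690 + 1.0 × 400 × 300 / 1000 = 810 kN.
Design strength φR_n = 0.75 × 810 = 608 kN.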